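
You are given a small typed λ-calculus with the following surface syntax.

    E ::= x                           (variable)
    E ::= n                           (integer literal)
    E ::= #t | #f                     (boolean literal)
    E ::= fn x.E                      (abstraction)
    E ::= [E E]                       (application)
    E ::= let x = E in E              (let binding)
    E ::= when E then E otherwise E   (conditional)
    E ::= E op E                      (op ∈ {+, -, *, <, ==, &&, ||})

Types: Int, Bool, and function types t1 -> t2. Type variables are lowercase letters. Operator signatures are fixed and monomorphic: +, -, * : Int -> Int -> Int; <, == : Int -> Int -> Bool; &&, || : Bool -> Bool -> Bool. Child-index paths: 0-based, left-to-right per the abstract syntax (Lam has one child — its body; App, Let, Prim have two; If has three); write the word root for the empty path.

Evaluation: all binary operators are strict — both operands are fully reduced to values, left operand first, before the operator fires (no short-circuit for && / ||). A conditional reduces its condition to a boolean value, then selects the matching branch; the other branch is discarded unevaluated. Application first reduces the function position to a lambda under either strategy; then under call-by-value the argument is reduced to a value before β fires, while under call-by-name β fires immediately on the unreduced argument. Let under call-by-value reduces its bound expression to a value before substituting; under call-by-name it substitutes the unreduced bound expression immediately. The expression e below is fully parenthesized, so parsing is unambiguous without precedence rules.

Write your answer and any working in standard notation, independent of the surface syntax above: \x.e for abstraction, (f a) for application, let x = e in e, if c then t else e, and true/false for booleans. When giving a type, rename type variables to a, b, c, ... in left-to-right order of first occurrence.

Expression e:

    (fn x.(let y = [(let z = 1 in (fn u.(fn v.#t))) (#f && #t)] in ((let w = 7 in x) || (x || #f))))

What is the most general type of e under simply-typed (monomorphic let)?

Derivation:
let z : Int
\v._ : c -> Bool
\u._ : b -> c -> Bool
  unify Bool ~ Bool
  unify Bool ~ Bool
  unify b -> c -> Bool ~ Bool -> d
  unify b ~ Bool
  unify c -> Bool ~ d
_ _ : c -> Bool
let y : c -> Bool
let w : Int
x : a
  unify a ~ Bool
x : Bool
  unify Bool ~ Bool
  unify Bool ~ Bool
  unify Bool ~ Bool
\x._ : Bool -> Bool

Answer: Bool -> Bool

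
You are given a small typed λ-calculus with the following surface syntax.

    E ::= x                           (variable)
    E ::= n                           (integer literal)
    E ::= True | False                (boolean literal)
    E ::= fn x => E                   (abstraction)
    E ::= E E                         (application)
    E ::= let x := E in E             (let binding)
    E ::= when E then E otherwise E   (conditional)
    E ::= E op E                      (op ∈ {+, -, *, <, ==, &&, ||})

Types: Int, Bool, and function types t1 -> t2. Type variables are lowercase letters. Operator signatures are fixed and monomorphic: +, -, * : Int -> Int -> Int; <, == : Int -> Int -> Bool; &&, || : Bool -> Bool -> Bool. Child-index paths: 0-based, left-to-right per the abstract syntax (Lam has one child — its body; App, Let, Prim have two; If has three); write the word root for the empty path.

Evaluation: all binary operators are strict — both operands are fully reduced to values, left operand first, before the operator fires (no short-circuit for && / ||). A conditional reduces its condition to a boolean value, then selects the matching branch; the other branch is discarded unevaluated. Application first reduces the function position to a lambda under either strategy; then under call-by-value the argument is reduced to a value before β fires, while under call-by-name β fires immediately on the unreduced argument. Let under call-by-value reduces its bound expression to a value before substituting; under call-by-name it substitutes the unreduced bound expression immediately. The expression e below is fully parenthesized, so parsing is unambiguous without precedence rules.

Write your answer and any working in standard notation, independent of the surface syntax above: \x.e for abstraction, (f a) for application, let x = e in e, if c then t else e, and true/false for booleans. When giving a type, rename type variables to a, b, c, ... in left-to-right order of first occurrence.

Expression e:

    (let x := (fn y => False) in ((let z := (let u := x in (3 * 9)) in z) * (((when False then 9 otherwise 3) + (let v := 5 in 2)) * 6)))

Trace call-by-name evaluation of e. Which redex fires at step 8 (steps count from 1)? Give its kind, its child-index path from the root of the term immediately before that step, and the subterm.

Trace:
step 0: (let x = (\y.false) in ((let z = (let u = x in (3 * 9)) in z) * (((if false then 9 else 3) + (let v = 5 in 2)) * 6)))
step 1: [let@root] ((let z = (let u = (\y.false) in (3 * 9)) in z) * (((if false then 9 else 3) + (let v = 5 in 2)) * 6))
step 2: [let@0] ((let u = (\y.false) in (3 * 9)) * (((if false then 9 else 3) + (let v = 5 in 2)) * 6))
step 3: [let@0] ((3 * 9) * (((if false then 9 else 3) + (let v = 5 in 2)) * 6))
step 4: [delta@0] (27 * (((if false then 9 else 3) + (let v = 5 in 2)) * 6))
step 5: [if@1.0.0] (27 * ((3 + (let v = 5 in 2)) * 6))
step 6: [let@1.0.1] (27 * ((3 + 2) * 6))
step 7: [delta@1.0] (27 * (5 * 6))
step 8: [delta@1] (27 * 30)

Answer: delta at 1 : (5 * 6)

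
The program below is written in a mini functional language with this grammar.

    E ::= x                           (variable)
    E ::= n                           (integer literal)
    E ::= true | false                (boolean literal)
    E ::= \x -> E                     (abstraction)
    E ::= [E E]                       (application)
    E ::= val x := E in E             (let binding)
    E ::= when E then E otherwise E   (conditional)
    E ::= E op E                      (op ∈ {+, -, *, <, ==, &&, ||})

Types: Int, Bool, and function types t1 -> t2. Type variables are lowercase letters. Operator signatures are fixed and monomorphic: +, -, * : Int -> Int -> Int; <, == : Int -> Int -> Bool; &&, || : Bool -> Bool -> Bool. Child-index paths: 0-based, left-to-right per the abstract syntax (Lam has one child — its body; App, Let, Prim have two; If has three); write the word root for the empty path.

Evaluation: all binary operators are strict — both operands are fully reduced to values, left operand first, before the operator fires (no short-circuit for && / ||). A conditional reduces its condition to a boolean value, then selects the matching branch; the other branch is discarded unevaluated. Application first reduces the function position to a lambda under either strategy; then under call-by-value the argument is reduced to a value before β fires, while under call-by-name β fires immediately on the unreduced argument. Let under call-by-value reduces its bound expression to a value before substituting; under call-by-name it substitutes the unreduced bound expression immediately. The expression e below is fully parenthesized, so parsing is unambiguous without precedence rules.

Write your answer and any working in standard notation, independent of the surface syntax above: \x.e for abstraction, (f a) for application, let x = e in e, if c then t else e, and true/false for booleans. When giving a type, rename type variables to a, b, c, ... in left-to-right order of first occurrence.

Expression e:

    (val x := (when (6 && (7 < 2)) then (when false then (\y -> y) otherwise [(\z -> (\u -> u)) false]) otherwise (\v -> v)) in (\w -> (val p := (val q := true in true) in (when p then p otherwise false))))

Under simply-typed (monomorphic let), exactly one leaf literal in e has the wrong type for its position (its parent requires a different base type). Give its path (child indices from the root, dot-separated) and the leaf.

Answer: 0.0.0 : 6

Working:
  unify Int ~ Bool
  FAIL: mismatch Int ~ Bool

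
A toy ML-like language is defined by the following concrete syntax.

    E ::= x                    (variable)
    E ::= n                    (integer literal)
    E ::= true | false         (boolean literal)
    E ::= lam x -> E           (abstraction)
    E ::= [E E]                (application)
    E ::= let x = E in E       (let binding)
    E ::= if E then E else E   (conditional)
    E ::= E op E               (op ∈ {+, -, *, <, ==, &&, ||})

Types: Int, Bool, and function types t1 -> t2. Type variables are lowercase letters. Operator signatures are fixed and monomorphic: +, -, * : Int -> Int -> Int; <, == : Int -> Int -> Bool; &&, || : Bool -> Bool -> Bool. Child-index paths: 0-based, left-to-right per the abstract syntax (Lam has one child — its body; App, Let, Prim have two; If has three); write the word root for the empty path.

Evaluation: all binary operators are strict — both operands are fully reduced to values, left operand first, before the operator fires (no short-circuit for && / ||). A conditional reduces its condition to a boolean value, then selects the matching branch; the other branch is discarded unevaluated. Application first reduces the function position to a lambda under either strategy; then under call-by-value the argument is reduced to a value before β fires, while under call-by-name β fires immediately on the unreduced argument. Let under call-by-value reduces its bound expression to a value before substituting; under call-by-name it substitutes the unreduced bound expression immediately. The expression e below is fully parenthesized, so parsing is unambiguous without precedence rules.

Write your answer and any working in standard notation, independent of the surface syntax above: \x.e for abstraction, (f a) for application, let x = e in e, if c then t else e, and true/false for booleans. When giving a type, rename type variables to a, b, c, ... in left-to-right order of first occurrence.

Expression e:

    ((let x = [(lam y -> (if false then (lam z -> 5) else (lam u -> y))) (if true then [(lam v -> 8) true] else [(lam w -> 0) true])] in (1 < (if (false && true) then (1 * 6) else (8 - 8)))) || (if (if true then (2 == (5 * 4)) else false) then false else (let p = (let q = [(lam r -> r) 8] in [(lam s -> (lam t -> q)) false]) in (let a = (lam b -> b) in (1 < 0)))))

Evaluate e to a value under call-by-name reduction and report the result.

Answer: false

Trace:
step 0: ((let x = ((\y.(if false then (\z.5) else (\u.y))) (if true then ((\v.8) true) else ((\w.0) true))) in (1 < (if (false && true) then (1 * 6) else (8 - 8)))) || (if (if true then (2 == (5 * 4)) else false) then false else (let p = (let q = ((\r.r) 8) in ((\s.(\t.q)) false)) in (let a = (\b.b) in (1 < 0)))))
step 1: [let@0] ((1 < (if (false && true) then (1 * 6) else (8 - 8))) || (if (if true then (2 == (5 * 4)) else false) then false else (let p = (let q = ((\r.r) 8) in ((\s.(\t.q)) false)) in (let a = (\b.b) in (1 < 0)))))
step 2: [delta@0.1.0] ((1 < (if false then (1 * 6) else (8 - 8))) || (if (if true then (2 == (5 * 4)) else false) then false else (let p = (let q = ((\r.r) 8) in ((\s.(\t.q)) false)) in (let a = (\b.b) in (1 < 0)))))
step 3: [if@0.1] ((1 < (8 - 8)) || (if (if true then (2 == (5 * 4)) else false) then false else (let p = (let q = ((\r.r) 8) in ((\s.(\t.q)) false)) in (let a = (\b.b) in (1 < 0)))))
step 4: [delta@0.1] ((1 < 0) || (if (if true then (2 == (5 * 4)) else false) then false else (let p = (let q = ((\r.r) 8) in ((\s.(\t.q)) false)) in (let a = (\b.b) in (1 < 0)))))
step 5: [delta@0] (false || (if (if true then (2 == (5 * 4)) else false) then false else (let p = (let q = ((\r.r) 8) in ((\s.(\t.q)) false)) in (let a = (\b.b) in (1 < 0)))))
step 6: [if@1.0] (false || (if (2 == (5 * 4)) then false else (let p = (let q = ((\r.r) 8) in ((\s.(\t.q)) false)) in (let a = (\b.b) in (1 < 0)))))
step 7: [delta@1.0.1] (false || (if (2 == 20) then false else (let p = (let q = ((\r.r) 8) in ((\s.(\t.q)) false)) in (let a = (\b.b) in (1 < 0)))))
step 8: [delta@1.0] (false || (if false then false else (let p = (let q = ((\r.r) 8) in ((\s.(\t.q)) false)) in (let a = (\b.b) in (1 < 0)))))
step 9: [if@1] (false || (let p = (let q = ((\r.r) 8) in ((\s.(\t.q)) false)) in (let a = (\b.b) in (1 < 0))))
step 10: [let@1] (false || (let a = (\b.b) in (1 < 0)))
step 11: [let@1] (false || (1 < 0))
step 12: [delta@1] (false || false)
step 13: [delta@root] false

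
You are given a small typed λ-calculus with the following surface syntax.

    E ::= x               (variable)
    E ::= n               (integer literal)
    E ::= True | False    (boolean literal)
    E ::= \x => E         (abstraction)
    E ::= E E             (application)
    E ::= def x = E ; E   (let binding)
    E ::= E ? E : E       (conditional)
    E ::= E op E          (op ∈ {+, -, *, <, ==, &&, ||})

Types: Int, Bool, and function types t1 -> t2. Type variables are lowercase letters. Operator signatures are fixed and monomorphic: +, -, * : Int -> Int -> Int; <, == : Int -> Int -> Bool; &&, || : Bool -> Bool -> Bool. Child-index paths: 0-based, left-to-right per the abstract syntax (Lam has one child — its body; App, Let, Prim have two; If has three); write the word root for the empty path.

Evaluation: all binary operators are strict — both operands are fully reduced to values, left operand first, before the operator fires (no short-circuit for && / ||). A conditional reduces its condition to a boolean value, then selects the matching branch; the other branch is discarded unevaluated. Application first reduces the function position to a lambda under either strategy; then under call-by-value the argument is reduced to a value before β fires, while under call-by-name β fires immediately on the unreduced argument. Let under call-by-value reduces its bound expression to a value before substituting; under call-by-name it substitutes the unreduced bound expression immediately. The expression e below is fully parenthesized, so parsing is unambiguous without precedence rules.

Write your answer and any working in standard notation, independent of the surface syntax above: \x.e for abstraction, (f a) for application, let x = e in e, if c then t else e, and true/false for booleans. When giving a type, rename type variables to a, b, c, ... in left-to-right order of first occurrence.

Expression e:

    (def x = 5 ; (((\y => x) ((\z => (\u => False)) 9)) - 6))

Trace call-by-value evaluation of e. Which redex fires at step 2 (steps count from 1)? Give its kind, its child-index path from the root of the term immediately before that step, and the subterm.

Trace:
step 0: (let x = 5 in (((\y.x) ((\z.(\u.false)) 9)) - 6))
step 1: [let@root] (((\y.5) ((\z.(\u.false)) 9)) - 6)
step 2: [beta@0.1] (((\y.5) (\u.false)) - 6)

Answer: beta at 0.1 : ((\z.(\u.false)) 9)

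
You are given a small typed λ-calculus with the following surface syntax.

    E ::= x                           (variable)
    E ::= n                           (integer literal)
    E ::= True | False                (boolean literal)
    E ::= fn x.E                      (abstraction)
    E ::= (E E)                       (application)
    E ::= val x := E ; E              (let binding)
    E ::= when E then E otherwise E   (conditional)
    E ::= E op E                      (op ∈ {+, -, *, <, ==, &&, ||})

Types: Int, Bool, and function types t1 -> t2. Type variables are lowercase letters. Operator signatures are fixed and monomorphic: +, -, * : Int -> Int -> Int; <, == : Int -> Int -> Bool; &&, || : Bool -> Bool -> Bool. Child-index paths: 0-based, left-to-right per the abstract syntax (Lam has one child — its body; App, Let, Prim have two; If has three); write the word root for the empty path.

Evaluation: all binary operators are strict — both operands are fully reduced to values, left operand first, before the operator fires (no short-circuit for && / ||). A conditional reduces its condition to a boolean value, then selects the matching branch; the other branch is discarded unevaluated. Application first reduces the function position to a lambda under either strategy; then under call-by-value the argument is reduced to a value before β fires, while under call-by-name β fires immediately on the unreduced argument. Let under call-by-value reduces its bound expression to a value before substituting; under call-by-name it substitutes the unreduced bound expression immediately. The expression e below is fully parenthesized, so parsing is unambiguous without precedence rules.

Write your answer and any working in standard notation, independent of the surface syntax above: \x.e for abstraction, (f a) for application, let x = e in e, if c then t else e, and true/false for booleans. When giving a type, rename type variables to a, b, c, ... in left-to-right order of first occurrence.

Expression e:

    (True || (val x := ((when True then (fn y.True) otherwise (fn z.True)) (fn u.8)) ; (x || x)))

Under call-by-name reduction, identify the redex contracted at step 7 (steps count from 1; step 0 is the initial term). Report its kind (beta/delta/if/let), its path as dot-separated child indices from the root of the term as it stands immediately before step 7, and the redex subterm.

Working:
step 0: (true || (let x = ((if true then (\y.true) else (\z.true)) (\u.8)) in (x || x)))
step 1: [let@1] (true || (((if true then (\y.true) else (\z.true)) (\u.8)) || ((if true then (\y.true) else (\z.true)) (\u.8))))
step 2: [if@1.0.0] (true || (((\y.true) (\u.8)) || ((if true then (\y.true) else (\z.true)) (\u.8))))
step 3: [beta@1.0] (true || (true || ((if true then (\y.true) else (\z.true)) (\u.8))))
step 4: [if@1.1.0] (true || (true || ((\y.true) (\u.8))))
step 5: [beta@1.1] (true || (true || true))
step 6: [delta@1] (true || true)
step 7: [delta@root] true

Answer: delta at root : (true || true)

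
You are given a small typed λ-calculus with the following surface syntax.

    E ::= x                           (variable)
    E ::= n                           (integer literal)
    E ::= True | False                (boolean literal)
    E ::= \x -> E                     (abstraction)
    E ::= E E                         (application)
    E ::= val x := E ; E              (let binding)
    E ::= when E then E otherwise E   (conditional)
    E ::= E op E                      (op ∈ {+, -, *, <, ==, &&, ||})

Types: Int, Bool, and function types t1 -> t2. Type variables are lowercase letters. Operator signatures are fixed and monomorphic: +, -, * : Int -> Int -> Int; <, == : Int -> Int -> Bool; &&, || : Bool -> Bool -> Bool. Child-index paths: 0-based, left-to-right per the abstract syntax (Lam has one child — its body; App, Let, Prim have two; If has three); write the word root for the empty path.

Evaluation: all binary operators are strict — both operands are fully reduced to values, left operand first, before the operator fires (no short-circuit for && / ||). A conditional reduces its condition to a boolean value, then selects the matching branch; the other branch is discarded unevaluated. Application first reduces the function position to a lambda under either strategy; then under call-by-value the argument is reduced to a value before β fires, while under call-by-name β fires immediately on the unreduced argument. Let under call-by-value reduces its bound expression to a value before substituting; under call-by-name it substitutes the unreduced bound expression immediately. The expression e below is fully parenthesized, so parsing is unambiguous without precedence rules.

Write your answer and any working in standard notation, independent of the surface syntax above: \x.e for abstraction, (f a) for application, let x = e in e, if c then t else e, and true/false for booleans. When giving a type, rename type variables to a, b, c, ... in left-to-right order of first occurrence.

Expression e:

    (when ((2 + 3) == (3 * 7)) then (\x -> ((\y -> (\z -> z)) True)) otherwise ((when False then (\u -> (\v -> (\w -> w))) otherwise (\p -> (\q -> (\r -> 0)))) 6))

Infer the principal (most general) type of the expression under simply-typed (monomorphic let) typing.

Answer: a -> Int -> Int

Working:
  unify Int ~ Int
  unify Int ~ Int
  unify Int ~ Int
  unify Int ~ Int
  unify Int ~ Int
  unify Int ~ Int
  unify Bool ~ Bool
z : c
\z._ : c -> c
\y._ : b -> c -> c
  unify b -> c -> c ~ Bool -> d
  unify b ~ Bool
  unify c -> c ~ d
_ _ : c -> c
\x._ : a -> c -> c
  unify Bool ~ Bool
w : g
\w._ : g -> g
\v._ : f -> g -> g
\u._ : e -> f -> g -> g
\r._ : j -> Int
\q._ : i -> j -> Int
\p._ : h -> i -> j -> Int
  unify e -> f -> g -> g ~ h -> i -> j -> Int
  unify e ~ h
  unify f -> g -> g ~ i -> j -> Int
  unify f ~ i
  unify g -> g ~ j -> Int
  unify g ~ j
  unify j ~ Int
  unify h -> i -> Int -> Int ~ Int -> k
  unify h ~ Int
  unify i -> Int -> Int ~ k
_ _ : i -> Int -> Int
  unify a -> c -> c ~ i -> Int -> Int
  unify a ~ i
  unify c -> c ~ Int -> Int
  unify c ~ Int
  unify Int ~ Int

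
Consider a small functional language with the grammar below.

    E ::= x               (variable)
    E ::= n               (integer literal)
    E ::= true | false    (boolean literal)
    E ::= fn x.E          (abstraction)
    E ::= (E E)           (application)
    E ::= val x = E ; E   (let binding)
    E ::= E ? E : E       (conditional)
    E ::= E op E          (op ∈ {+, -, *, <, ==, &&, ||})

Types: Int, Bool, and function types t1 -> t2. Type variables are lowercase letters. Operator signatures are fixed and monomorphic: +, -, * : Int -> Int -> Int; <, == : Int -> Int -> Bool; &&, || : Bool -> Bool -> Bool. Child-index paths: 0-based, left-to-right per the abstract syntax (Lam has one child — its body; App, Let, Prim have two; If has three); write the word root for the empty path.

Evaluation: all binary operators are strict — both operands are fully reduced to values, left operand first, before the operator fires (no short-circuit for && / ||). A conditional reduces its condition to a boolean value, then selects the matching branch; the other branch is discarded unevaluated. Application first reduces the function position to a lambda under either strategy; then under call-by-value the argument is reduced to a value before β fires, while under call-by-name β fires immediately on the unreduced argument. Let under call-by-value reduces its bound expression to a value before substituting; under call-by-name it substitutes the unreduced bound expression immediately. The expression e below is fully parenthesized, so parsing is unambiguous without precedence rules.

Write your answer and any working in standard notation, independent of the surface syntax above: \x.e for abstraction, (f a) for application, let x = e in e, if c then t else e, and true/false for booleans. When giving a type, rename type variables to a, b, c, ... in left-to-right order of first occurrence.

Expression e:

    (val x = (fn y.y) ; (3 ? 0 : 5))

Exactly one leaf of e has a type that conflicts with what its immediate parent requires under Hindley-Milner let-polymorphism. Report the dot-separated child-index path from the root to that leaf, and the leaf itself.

Answer: 1.0 : 3

Derivation:
y : a
\y._ : a -> a
let x : forall. a -> a
  unify Int ~ Bool
  FAIL: mismatch Int ~ Bool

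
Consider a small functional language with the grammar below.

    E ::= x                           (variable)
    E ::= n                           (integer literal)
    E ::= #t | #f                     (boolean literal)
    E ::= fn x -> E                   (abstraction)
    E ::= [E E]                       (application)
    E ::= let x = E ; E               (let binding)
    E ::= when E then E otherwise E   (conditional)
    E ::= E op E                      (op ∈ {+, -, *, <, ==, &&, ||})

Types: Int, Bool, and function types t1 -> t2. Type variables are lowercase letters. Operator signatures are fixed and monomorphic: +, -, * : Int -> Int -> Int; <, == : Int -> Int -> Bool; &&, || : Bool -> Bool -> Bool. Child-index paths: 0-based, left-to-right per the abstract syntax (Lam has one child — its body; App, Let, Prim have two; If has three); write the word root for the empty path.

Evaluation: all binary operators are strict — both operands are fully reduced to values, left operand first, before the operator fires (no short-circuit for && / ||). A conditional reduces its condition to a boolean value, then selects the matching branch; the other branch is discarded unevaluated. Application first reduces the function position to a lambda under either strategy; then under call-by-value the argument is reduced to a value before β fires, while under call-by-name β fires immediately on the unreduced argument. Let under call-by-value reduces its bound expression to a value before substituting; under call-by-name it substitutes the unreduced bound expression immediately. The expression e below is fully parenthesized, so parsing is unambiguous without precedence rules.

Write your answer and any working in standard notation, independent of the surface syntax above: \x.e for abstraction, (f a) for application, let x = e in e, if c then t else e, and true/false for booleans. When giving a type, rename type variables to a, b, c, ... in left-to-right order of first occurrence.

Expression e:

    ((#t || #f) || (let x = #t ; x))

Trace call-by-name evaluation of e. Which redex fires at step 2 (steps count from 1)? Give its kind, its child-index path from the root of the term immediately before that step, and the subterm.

Working:
step 0: ((true || false) || (let x = true in x))
step 1: [delta@0] (true || (let x = true in x))
step 2: [let@1] (true || true)

Answer: let at 1 : (let x = true in x)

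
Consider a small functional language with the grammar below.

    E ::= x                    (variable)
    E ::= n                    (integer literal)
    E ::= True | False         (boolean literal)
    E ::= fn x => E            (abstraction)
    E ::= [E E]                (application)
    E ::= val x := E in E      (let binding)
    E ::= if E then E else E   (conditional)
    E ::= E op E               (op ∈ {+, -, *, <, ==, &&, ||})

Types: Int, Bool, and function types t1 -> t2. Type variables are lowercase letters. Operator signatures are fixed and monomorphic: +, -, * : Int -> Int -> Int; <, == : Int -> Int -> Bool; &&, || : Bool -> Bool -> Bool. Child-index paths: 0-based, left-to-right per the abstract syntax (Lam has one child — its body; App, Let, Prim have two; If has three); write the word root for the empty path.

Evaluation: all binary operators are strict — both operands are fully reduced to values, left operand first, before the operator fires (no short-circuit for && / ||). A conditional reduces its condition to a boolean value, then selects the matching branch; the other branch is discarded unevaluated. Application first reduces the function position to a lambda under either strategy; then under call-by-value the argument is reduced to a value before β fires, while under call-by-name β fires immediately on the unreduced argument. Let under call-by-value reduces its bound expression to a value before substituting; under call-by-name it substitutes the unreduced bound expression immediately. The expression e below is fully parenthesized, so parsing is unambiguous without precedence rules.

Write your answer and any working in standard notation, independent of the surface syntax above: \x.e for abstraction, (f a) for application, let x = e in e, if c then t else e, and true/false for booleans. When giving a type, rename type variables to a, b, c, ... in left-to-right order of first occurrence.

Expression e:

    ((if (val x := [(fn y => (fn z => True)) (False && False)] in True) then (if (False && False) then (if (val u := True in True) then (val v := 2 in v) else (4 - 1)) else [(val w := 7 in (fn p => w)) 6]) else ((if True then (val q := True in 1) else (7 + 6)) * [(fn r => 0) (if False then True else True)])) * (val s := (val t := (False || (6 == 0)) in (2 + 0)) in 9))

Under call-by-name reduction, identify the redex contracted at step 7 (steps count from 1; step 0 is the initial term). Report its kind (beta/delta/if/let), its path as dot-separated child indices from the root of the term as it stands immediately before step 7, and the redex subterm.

Trace:
step 0: ((if (let x = ((\y.(\z.true)) (false && false)) in true) then (if (false && false) then (if (let u = true in true) then (let v = 2 in v) else (4 - 1)) else ((let w = 7 in (\p.w)) 6)) else ((if true then (let q = true in 1) else (7 + 6)) * ((\r.0) (if false then true else true)))) * (let s = (let t = (false || (6 == 0)) in (2 + 0)) in 9))
step 1: [let@0.0] ((if true then (if (false && false) then (if (let u = true in true) then (let v = 2 in v) else (4 - 1)) else ((let w = 7 in (\p.w)) 6)) else ((if true then (let q = true in 1) else (7 + 6)) * ((\r.0) (if false then true else true)))) * (let s = (let t = (false || (6 == 0)) in (2 + 0)) in 9))
step 2: [if@0] ((if (false && false) then (if (let u = true in true) then (let v = 2 in v) else (4 - 1)) else ((let w = 7 in (\p.w)) 6)) * (let s = (let t = (false || (6 == 0)) in (2 + 0)) in 9))
step 3: [delta@0.0] ((if false then (if (let u = true in true) then (let v = 2 in v) else (4 - 1)) else ((let w = 7 in (\p.w)) 6)) * (let s = (let t = (false || (6 == 0)) in (2 + 0)) in 9))
step 4: [if@0] (((let w = 7 in (\p.w)) 6) * (let s = (let t = (false || (6 == 0)) in (2 + 0)) in 9))
step 5: [let@0.0] (((\p.7) 6) * (let s = (let t = (false || (6 == 0)) in (2 + 0)) in 9))
step 6: [beta@0] (7 * (let s = (let t = (false || (6 == 0)) in (2 + 0)) in 9))
step 7: [let@1] (7 * 9)

Answer: let at 1 : (let s = (let t = (false || (6 == 0)) in (2 + 0)) in 9)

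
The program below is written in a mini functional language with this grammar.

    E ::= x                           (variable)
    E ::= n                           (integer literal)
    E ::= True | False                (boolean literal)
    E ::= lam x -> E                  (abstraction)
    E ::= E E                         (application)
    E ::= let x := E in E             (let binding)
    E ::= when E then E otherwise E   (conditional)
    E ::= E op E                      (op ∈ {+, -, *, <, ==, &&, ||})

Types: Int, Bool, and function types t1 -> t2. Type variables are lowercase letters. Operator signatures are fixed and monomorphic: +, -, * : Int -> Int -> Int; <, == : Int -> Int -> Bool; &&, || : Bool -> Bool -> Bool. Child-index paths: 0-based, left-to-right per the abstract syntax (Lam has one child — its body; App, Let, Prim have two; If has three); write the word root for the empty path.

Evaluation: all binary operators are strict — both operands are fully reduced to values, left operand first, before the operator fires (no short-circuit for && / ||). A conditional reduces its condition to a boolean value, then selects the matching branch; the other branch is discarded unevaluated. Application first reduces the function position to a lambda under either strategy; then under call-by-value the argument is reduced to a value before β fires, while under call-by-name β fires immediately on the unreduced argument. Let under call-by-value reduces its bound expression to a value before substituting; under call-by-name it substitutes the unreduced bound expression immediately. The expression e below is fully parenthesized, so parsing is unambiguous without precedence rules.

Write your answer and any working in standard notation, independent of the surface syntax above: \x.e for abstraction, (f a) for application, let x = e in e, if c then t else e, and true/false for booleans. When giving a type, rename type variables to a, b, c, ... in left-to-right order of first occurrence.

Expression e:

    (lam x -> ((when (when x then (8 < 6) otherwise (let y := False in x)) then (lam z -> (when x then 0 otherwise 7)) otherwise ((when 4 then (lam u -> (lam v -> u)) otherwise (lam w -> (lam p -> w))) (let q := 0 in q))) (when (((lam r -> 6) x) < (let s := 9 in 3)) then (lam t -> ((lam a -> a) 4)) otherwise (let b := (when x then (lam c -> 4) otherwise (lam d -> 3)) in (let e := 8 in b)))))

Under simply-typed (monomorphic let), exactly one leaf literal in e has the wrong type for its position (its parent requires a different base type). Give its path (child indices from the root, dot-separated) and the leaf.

Working:
x : a
  unify a ~ Bool
  unify Int ~ Int
  unify Int ~ Int
let y : Bool
x : Bool
  unify Bool ~ Bool
  unify Bool ~ Bool
x : Bool
  unify Bool ~ Bool
  unify Int ~ Int
\z._ : b -> Int
  unify Int ~ Bool
  FAIL: mismatch Int ~ Bool

Answer: 0.0.2.0.0 : 4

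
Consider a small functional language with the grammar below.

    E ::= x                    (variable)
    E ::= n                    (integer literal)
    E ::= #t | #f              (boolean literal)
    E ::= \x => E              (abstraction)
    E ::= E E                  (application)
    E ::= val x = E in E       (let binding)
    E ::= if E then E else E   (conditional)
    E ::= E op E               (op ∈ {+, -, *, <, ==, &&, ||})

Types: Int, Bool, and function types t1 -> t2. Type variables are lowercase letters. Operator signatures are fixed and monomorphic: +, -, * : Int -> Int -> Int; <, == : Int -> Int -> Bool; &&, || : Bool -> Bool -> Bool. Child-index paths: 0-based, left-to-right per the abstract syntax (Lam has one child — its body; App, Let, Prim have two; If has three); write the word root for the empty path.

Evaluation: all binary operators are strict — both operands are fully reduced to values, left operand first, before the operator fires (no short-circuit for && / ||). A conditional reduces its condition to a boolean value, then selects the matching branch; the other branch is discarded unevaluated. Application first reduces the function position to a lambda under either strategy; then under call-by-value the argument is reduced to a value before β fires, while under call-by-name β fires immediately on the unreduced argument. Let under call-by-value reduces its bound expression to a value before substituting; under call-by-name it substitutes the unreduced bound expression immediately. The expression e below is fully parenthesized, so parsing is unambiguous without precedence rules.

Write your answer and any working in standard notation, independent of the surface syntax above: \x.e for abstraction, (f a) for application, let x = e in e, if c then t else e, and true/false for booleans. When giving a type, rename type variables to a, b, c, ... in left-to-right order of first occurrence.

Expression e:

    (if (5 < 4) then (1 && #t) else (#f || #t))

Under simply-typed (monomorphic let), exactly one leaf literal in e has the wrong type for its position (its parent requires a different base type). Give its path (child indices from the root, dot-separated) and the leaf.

Answer: 1.0 : 1

Working:
  unify Int ~ Int
  unify Int ~ Int
  unify Bool ~ Bool
  unify Int ~ Bool
  FAIL: mismatch Int ~ Bool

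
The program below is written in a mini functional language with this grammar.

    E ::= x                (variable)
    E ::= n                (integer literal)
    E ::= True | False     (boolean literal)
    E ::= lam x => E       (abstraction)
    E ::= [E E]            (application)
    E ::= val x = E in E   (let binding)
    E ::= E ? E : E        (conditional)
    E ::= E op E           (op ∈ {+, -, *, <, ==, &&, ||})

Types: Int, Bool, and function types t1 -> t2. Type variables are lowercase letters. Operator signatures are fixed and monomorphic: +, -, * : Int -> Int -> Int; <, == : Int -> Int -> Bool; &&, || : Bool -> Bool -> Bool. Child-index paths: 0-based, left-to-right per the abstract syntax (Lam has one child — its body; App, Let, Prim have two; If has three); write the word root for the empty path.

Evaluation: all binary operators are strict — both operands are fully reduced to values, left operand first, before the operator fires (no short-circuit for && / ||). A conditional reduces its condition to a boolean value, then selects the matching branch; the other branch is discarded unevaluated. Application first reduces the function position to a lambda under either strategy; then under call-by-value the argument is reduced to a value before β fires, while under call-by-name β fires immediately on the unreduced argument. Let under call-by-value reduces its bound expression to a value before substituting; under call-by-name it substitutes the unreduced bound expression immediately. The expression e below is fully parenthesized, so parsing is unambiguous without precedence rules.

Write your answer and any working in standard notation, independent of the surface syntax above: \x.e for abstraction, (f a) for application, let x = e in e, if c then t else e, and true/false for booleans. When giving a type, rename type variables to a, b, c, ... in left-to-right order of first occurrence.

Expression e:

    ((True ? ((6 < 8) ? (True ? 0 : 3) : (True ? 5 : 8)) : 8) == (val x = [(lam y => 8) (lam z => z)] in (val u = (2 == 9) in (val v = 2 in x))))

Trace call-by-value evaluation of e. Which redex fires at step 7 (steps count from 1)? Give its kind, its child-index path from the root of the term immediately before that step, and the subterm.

Answer: delta at 1.0 : (2 == 9)

Working:
step 0: ((if true then (if (6 < 8) then (if true then 0 else 3) else (if true then 5 else 8)) else 8) == (let x = ((\y.8) (\z.z)) in (let u = (2 == 9) in (let v = 2 in x))))
step 1: [if@0] ((if (6 < 8) then (if true then 0 else 3) else (if true then 5 else 8)) == (let x = ((\y.8) (\z.z)) in (let u = (2 == 9) in (let v = 2 in x))))
step 2: [delta@0.0] ((if true then (if true then 0 else 3) else (if true then 5 else 8)) == (let x = ((\y.8) (\z.z)) in (let u = (2 == 9) in (let v = 2 in x))))
step 3: [if@0] ((if true then 0 else 3) == (let x = ((\y.8) (\z.z)) in (let u = (2 == 9) in (let v = 2 in x))))
step 4: [if@0] (0 == (let x = ((\y.8) (\z.z)) in (let u = (2 == 9) in (let v = 2 in x))))
step 5: [beta@1.0] (0 == (let x = 8 in (let u = (2 == 9) in (let v = 2 in x))))
step 6: [let@1] (0 == (let u = (2 == 9) in (let v = 2 in 8)))
step 7: [delta@1.0] (0 == (let u = false in (let v = 2 in 8)))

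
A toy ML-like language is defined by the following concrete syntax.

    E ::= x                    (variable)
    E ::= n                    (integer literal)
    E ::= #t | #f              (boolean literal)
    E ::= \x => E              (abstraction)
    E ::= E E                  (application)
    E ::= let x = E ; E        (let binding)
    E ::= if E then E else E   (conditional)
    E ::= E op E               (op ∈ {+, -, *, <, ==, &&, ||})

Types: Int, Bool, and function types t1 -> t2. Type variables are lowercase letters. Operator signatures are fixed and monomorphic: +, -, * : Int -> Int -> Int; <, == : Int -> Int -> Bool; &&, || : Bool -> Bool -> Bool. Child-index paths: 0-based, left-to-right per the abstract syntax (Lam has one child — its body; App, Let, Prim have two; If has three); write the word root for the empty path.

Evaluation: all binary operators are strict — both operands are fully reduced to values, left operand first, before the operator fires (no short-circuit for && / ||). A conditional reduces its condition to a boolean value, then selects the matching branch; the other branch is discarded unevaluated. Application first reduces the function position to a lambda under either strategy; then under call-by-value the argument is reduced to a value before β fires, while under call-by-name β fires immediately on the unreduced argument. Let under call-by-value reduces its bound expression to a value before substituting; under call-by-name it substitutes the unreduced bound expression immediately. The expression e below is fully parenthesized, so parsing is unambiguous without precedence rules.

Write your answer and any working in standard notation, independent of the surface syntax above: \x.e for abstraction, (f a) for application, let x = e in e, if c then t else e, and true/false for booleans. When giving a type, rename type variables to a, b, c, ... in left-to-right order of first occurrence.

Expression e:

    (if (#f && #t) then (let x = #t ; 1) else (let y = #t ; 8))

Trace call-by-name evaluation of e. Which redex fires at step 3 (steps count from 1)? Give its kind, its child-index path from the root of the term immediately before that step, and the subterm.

Answer: let at root : (let y = true in 8)

Working:
step 0: (if (false && true) then (let x = true in 1) else (let y = true in 8))
step 1: [delta@0] (if false then (let x = true in 1) else (let y = true in 8))
step 2: [if@root] (let y = true in 8)
step 3: [let@root] 8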